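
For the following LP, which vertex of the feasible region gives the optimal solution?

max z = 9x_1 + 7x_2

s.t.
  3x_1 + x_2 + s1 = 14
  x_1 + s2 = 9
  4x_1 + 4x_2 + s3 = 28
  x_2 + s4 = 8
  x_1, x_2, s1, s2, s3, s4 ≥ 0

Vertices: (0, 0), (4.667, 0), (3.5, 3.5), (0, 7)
(3.5, 3.5) with z = 56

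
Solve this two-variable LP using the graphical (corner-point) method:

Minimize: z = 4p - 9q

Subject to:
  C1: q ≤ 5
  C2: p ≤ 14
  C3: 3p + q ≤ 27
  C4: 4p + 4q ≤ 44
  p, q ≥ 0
Each vertex is the intersection of two constraint boundaries that also satisfies all remaining constraints:
  p = 0 and q = 0 → (0, 0)
  3p + q = 27 and q = 0 → (9, 0)
  3p + q = 27 and 4p + 4q = 44 → (8, 3)
  q = 5 and 4p + 4q = 44 → (6, 5)
  q = 5 and p = 0 → (0, 5)

Evaluating z = 4p - 9q at each vertex:
  (0, 0): z = 0
  (9, 0): z = 36
  (8, 3): z = 5
  (6, 5): z = -21
  (0, 5): z = -45

The minimum is at (0, 5) with z = -45.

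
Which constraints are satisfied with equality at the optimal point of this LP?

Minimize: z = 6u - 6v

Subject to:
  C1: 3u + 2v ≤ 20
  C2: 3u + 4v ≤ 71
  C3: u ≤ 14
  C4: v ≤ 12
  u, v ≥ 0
Optimal: u = 0, v = 10
Slack at optimum:
  C1: slack = 0 (binding)
  C2: slack = 31
  C3: slack = 14
  C4: slack = 2
  u ≥ 0: u = 0 (binding)
  v ≥ 0: v = 10
Binding constraints: C1, u ≥ 0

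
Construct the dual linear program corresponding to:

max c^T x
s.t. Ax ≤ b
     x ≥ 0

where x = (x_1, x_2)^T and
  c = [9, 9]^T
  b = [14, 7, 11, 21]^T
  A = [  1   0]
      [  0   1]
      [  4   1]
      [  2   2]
Minimize: z = 14y1 + 7y2 + 11y3 + 21y4

Subject to:
  C1: -y1 - 4y3 - 2y4 ≤ -9
  C2: -y2 - y3 - 2y4 ≤ -9
  y1, y2, y3, y4 ≥ 0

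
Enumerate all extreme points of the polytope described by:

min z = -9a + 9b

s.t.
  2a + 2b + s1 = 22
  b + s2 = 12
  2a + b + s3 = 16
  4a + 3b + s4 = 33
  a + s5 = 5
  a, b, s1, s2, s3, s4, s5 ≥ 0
Each vertex is the intersection of two constraint boundaries that also satisfies all remaining constraints:
  a = 0 and b = 0 → (0, 0)
  a = 5 and b = 0 → (5, 0)
  4a + 3b = 33 and a = 5 → (5, 4.333)
  2a + 2b = 22 and 4a + 3b = 33 → (0, 11)

Vertices: (0, 0), (5, 0), (5, 4.333), (0, 11)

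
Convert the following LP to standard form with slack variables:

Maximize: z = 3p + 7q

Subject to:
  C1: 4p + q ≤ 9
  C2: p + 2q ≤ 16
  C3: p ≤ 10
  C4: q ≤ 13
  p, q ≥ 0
max z = 3p + 7q

s.t.
  4p + q + s1 = 9
  p + 2q + s2 = 16
  p + s3 = 10
  q + s4 = 13
  p, q, s1, s2, s3, s4 ≥ 0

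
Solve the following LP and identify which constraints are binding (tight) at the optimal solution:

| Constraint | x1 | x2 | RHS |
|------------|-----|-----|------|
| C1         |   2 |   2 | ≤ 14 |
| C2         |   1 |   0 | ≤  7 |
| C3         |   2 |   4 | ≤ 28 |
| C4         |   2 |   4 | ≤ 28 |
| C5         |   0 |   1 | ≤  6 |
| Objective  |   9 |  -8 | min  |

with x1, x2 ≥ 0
Optimal: x1 = 0, x2 = 6
Slack at optimum:
  C1: slack = 2
  C2: slack = 7
  C3: slack = 4
  C4: slack = 4
  C5: slack = 0 (binding)
  x1 ≥ 0: x1 = 0 (binding)
  x2 ≥ 0: x2 = 6
Binding constraints: C5, x1 ≥ 0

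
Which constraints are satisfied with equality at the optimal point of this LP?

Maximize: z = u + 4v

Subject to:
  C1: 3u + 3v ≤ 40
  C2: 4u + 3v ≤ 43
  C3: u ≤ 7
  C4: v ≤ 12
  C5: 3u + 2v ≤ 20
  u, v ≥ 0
Optimal: u = 0, v = 10
Binding: C5, u ≥ 0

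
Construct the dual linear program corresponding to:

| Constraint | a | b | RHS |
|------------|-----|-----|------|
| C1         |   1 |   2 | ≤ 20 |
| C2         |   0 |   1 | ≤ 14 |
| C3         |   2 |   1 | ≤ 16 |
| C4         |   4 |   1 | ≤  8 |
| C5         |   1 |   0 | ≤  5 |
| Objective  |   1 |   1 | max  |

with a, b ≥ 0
Minimize: z = 20y1 + 14y2 + 16y3 + 8y4 + 5y5

Subject to:
  C1: -y1 - 2y3 - 4y4 - y5 ≤ -1
  C2: -2y1 - y2 - y3 - y4 ≤ -1
  y1, y2, y3, y4, y5 ≥ 0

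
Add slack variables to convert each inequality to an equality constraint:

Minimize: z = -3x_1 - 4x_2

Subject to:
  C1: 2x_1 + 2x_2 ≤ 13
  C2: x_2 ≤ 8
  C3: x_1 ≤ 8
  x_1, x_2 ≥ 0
min z = -3x_1 - 4x_2

s.t.
  2x_1 + 2x_2 + s1 = 13
  x_2 + s2 = 8
  x_1 + s3 = 8
  x_1, x_2, s1, s2, s3 ≥ 0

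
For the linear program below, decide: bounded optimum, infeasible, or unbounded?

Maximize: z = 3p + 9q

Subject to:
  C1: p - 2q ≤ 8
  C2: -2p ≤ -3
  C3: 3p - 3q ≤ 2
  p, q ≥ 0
Feasible point: (2, 2) satisfies every constraint, so the LP is feasible.
Direction d = (0, 1): for each constraint row a, a·d ≤ 0 —
  (1)(0) + (-2)(1) = -2 ≤ 0
  (-2)(0) + (0)(1) = 0 ≤ 0
  (3)(0) + (-3)(1) = -3 ≤ 0
and d ≥ 0, so (2, 2) + t·d stays feasible for every t ≥ 0. Along this ray z = 3p + 9q changes by 9 per unit t, so z → +∞.

Unbounded — the objective can increase without bound over the feasible region.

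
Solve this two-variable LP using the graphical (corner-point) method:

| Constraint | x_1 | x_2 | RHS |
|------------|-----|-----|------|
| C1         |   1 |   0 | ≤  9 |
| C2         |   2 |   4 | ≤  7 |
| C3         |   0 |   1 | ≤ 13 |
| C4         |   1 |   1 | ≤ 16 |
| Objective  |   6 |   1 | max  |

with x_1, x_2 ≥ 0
x_1 = 3.5, x_2 = 0, z = 21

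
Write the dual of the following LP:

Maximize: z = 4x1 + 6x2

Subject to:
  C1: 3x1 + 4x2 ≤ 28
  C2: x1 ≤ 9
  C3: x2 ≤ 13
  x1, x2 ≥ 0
Minimize: z = 28y1 + 9y2 + 13y3

Subject to:
  C1: -3y1 - y2 ≤ -4
  C2: -4y1 - y3 ≤ -6
  y1, y2, y3 ≥ 0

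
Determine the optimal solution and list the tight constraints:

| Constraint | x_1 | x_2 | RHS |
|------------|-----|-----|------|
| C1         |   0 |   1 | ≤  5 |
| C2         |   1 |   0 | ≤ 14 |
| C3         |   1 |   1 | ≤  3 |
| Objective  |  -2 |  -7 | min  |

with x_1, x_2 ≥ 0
Optimal: x_1 = 0, x_2 = 3
Binding: C3, x_1 ≥ 0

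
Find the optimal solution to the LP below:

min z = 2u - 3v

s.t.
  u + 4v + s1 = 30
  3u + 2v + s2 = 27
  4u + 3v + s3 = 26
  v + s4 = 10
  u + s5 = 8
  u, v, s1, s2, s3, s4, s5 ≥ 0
u = 0, v = 7.5, z = -22.5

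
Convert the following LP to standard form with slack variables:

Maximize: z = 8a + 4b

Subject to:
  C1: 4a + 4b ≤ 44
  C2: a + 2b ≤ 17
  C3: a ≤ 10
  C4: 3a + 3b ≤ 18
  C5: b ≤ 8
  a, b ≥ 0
max z = 8a + 4b

s.t.
  4a + 4b + s1 = 44
  a + 2b + s2 = 17
  a + s3 = 10
  3a + 3b + s4 = 18
  b + s5 = 8
  a, b, s1, s2, s3, s4, s5 ≥ 0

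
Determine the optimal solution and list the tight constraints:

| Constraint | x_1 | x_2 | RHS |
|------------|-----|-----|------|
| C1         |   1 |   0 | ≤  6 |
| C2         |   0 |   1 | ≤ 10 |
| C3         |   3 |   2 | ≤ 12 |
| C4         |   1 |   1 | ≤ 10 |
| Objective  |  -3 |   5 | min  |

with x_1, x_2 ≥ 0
Optimal: x_1 = 4, x_2 = 0
Slack at optimum:
  C1: slack = 2
  C2: slack = 10
  C3: slack = 0 (binding)
  C4: slack = 6
  x_1 ≥ 0: x_1 = 4
  x_2 ≥ 0: x_2 = 0 (binding)
Binding constraints: C3, x_2 ≥ 0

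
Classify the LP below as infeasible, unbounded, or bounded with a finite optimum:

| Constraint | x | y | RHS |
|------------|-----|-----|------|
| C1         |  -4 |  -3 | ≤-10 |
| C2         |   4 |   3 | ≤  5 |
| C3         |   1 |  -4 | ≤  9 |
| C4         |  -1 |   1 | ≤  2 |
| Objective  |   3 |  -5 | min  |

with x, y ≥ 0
C2 requires 4x + 3y ≤ 5, while C1 (-4x - 3y ≤ -10) is equivalent to 4x + 3y ≥ 10. Together they would need 10 ≤ 4x + 3y ≤ 5, which is impossible since 10 > 5. No point satisfies all constraints.

Infeasible — the constraint set is empty.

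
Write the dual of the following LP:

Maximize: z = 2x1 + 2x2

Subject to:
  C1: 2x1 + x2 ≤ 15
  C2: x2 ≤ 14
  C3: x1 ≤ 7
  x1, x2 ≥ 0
Minimize: z = 15y1 + 14y2 + 7y3

Subject to:
  C1: -2y1 - y3 ≤ -2
  C2: -y1 - y2 ≤ -2
  y1, y2, y3 ≥ 0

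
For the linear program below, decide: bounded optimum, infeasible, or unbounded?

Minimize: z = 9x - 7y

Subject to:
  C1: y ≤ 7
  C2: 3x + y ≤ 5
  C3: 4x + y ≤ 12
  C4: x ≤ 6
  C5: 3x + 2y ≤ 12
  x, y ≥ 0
The point (0, 5) satisfies every constraint, so the LP is feasible; the constraints give x ≤ 6 and y ≤ 7, which with x, y ≥ 0 keep the feasible region inside a bounded box. A feasible, bounded LP attains a finite optimum at a vertex.

Bounded optimum: z* = -35 at (0, 5).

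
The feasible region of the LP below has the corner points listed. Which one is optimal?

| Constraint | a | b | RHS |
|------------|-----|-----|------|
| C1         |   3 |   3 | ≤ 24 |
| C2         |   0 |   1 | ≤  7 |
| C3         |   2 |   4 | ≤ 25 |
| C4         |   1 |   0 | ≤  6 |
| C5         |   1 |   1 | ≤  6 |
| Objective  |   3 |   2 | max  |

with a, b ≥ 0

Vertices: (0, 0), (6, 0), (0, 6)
Evaluating z = 3a + 2b at each vertex:
  (0, 0): z = 0
  (6, 0): z = 18
  (0, 6): z = 12

The largest value is z = 18, attained at (6, 0).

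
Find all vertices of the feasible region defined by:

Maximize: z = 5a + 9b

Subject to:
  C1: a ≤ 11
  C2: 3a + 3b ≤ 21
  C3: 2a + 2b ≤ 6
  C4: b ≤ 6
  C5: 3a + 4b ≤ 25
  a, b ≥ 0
Each vertex is the intersection of two constraint boundaries that also satisfies all remaining constraints:
  a = 0 and b = 0 → (0, 0)
  2a + 2b = 6 and b = 0 → (3, 0)
  2a + 2b = 6 and a = 0 → (0, 3)

Vertices: (0, 0), (3, 0), (0, 3)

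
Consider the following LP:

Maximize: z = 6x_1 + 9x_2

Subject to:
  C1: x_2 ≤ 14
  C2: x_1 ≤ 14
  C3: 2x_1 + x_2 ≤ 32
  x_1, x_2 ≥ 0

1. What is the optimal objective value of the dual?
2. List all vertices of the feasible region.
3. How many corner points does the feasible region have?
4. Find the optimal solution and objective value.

1. 180 (by strong duality, equal to the primal optimum)
2. (0, 0), (14, 0), (14, 4), (9, 14), (0, 14)
3. 5
4. x_1 = 9, x_2 = 14, z = 180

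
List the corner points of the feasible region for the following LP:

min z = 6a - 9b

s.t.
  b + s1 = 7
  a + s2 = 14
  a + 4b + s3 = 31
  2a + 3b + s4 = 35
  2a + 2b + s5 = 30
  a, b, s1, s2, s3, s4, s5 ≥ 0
Each vertex is the intersection of two constraint boundaries that also satisfies all remaining constraints:
  a = 0 and b = 0 → (0, 0)
  a = 14 and b = 0 → (14, 0)
  a = 14 and 2a + 2b = 30 → (14, 1)
  2a + 3b = 35 and 2a + 2b = 30 → (10, 5)
  a + 4b = 31 and 2a + 3b = 35 → (9.4, 5.4)
  b = 7 and a + 4b = 31 → (3, 7)
  b = 7 and a = 0 → (0, 7)

Vertices: (0, 0), (14, 0), (14, 1), (10, 5), (9.4, 5.4), (3, 7), (0, 7)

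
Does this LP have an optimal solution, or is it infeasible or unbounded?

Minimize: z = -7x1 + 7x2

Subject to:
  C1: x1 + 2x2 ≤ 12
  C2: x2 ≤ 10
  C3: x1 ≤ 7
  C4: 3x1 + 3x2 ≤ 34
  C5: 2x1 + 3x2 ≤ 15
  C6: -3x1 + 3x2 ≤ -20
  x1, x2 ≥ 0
The point (7, 0) satisfies every constraint, so the LP is feasible; the constraints give x1 ≤ 7 and x2 ≤ 10, which with x1, x2 ≥ 0 keep the feasible region inside a bounded box. A feasible, bounded LP attains a finite optimum at a vertex.

Evaluating z = -7x1 + 7x2 at each vertex:
  (6.667, 0): z = -46.67
  (7, 0): z = -49
  (7, 0.3333): z = -46.67

Bounded optimum: z* = -49 at (7, 0).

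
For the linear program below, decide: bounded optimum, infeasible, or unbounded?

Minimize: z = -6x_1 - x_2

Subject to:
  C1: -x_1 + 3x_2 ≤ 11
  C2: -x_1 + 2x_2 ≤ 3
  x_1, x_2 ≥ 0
Feasible point: (0, 0) satisfies every constraint, so the LP is feasible.
Direction d = (1, 0): for each constraint row a, a·d ≤ 0 —
  (-1)(1) + (3)(0) = -1 ≤ 0
  (-1)(1) + (2)(0) = -1 ≤ 0
and d ≥ 0, so (0, 0) + t·d stays feasible for every t ≥ 0. Along this ray z = -6x_1 - x_2 changes by -6 per unit t, so z → −∞.

Unbounded — the objective can decrease without bound over the feasible region.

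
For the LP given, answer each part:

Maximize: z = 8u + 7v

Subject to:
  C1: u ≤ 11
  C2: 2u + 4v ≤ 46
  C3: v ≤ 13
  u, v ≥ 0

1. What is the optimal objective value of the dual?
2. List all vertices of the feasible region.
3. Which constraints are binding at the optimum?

1. 130 (by strong duality, equal to the primal optimum)
2. (0, 0), (11, 0), (11, 6), (0, 11.5)
3. C1, C2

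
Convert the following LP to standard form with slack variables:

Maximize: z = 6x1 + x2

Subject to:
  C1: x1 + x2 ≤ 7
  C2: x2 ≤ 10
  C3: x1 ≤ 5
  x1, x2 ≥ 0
max z = 6x1 + x2

s.t.
  x1 + x2 + s1 = 7
  x2 + s2 = 10
  x1 + s3 = 5
  x1, x2, s1, s2, s3 ≥ 0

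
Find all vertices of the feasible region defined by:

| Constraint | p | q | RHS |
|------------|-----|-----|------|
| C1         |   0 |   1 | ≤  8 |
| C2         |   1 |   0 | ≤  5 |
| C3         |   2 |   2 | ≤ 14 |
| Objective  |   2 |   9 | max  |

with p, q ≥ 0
Each vertex is the intersection of two constraint boundaries that also satisfies all remaining constraints:
  p = 0 and q = 0 → (0, 0)
  p = 5 and q = 0 → (5, 0)
  p = 5 and 2p + 2q = 14 → (5, 2)
  2p + 2q = 14 and p = 0 → (0, 7)

Vertices: (0, 0), (5, 0), (5, 2), (0, 7)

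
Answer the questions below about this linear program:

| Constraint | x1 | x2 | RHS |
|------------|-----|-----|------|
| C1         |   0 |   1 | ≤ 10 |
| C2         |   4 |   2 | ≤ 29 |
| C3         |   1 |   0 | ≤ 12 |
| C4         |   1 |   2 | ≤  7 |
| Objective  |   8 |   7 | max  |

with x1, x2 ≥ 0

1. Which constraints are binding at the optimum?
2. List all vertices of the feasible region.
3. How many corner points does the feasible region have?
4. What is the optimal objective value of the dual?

1. C4, x2 ≥ 0
2. (0, 0), (7, 0), (0, 3.5)
3. 3
4. 56 (by strong duality, equal to the primal optimum)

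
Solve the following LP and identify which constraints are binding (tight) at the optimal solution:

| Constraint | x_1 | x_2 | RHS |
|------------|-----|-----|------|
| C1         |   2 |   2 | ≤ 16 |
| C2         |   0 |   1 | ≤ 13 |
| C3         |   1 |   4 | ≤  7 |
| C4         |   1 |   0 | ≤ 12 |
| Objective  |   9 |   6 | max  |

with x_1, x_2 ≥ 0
Optimal: x_1 = 7, x_2 = 0
Binding: C3, x_2 ≥ 0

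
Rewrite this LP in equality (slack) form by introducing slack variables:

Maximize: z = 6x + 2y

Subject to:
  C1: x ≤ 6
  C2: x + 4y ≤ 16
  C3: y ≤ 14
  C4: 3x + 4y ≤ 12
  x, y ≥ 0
max z = 6x + 2y

s.t.
  x + s1 = 6
  x + 4y + s2 = 16
  y + s3 = 14
  3x + 4y + s4 = 12
  x, y, s1, s2, s3, s4 ≥ 0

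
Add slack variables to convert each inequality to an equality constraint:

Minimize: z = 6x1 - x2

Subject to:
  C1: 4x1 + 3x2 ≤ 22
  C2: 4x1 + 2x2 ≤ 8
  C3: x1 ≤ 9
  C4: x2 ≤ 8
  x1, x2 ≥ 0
min z = 6x1 - x2

s.t.
  4x1 + 3x2 + s1 = 22
  4x1 + 2x2 + s2 = 8
  x1 + s3 = 9
  x2 + s4 = 8
  x1, x2, s1, s2, s3, s4 ≥ 0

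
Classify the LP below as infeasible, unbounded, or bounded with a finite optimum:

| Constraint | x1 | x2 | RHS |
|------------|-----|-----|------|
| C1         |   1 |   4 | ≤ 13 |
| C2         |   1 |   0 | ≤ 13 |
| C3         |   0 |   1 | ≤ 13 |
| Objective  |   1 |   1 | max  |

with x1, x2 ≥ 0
The point (13, 0) satisfies every constraint, so the LP is feasible; the constraints give x1 ≤ 13 and x2 ≤ 13, which with x1, x2 ≥ 0 keep the feasible region inside a bounded box. A feasible, bounded LP attains a finite optimum at a vertex.

Evaluating z = x1 + x2 at each vertex:
  (0, 0): z = 0
  (13, 0): z = 13
  (0, 3.25): z = 3.25

Feasible with finite optimum z* = 13 at (13, 0).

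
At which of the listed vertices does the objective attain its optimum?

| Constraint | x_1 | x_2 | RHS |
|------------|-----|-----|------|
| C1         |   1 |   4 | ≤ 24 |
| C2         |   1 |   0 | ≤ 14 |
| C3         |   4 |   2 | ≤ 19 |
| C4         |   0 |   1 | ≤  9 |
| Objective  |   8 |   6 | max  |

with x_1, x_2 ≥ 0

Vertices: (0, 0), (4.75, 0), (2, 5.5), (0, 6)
Evaluating z = 8x_1 + 6x_2 at each vertex:
  (0, 0): z = 0
  (4.75, 0): z = 38
  (2, 5.5): z = 49
  (0, 6): z = 36

The largest value is z = 49, attained at (2, 5.5).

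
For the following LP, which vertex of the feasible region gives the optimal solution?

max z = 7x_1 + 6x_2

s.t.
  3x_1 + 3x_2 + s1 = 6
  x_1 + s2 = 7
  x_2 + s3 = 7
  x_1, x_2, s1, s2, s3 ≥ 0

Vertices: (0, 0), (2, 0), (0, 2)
(2, 0) with z = 14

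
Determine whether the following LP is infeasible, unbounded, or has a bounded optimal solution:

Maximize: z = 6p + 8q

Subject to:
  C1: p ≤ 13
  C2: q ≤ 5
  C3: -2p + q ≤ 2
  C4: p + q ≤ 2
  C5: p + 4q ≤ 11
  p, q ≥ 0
The point (0, 2) satisfies every constraint, so the LP is feasible; the constraints give p ≤ 13 and q ≤ 5, which with p, q ≥ 0 keep the feasible region inside a bounded box. A feasible, bounded LP attains a finite optimum at a vertex.

Bounded optimum: z* = 16 at (0, 2).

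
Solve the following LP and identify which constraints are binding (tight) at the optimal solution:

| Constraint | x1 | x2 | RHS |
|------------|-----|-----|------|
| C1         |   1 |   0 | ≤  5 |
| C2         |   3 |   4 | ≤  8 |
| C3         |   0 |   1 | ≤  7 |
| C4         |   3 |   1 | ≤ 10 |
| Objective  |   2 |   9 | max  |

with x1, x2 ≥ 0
Optimal: x1 = 0, x2 = 2
Binding: C2, x1 ≥ 0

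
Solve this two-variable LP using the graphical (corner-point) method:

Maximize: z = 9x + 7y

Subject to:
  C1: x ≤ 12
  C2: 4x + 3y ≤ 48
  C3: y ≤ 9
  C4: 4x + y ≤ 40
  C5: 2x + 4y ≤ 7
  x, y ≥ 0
Each vertex is the intersection of two constraint boundaries that also satisfies all remaining constraints:
  x = 0 and y = 0 → (0, 0)
  2x + 4y = 7 and y = 0 → (3.5, 0)
  2x + 4y = 7 and x = 0 → (0, 1.75)

Evaluating z = 9x + 7y at each vertex:
  (0, 0): z = 0
  (3.5, 0): z = 31.5
  (0, 1.75): z = 12.25

The maximum is at (3.5, 0) with z = 31.5.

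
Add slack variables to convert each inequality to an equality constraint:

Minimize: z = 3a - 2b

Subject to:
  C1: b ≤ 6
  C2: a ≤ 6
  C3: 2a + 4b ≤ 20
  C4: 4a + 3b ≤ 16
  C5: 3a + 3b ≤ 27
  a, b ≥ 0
min z = 3a - 2b

s.t.
  b + s1 = 6
  a + s2 = 6
  2a + 4b + s3 = 20
  4a + 3b + s4 = 16
  3a + 3b + s5 = 27
  a, b, s1, s2, s3, s4, s5 ≥ 0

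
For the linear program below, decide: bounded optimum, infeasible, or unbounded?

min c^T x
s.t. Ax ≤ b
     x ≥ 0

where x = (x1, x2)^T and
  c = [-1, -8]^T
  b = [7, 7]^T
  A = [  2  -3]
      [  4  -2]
Feasible point: (0, 0) satisfies every constraint, so the LP is feasible.
Direction d = (0, 1): for each constraint row a, a·d ≤ 0 —
  (2)(0) + (-3)(1) = -3 ≤ 0
  (4)(0) + (-2)(1) = -2 ≤ 0
and d ≥ 0, so (0, 0) + t·d stays feasible for every t ≥ 0. Along this ray z = -x1 - 8x2 changes by -8 per unit t, so z → −∞.

The LP is unbounded; z can be made arbitrarily small.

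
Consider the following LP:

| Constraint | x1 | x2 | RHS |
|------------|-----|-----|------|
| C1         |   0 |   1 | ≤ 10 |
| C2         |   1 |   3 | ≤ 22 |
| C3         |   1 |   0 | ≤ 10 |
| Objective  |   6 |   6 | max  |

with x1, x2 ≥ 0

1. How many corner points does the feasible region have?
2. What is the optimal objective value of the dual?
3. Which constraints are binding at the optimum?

1. 4
2. 84 (by strong duality, equal to the primal optimum)
3. C2, C3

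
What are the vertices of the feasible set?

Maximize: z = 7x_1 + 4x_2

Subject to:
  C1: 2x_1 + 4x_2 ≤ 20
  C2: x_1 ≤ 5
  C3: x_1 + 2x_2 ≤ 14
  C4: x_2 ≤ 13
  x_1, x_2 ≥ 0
Each vertex is the intersection of two constraint boundaries that also satisfies all remaining constraints:
  x_1 = 0 and x_2 = 0 → (0, 0)
  x_1 = 5 and x_2 = 0 → (5, 0)
  2x_1 + 4x_2 = 20 and x_1 = 5 → (5, 2.5)
  2x_1 + 4x_2 = 20 and x_1 = 0 → (0, 5)

Vertices: (0, 0), (5, 0), (5, 2.5), (0, 5)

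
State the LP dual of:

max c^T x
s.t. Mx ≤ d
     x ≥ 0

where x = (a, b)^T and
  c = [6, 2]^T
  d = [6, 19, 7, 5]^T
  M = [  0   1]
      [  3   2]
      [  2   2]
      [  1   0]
Minimize: z = 6y1 + 19y2 + 7y3 + 5y4

Subject to:
  C1: -3y2 - 2y3 - y4 ≤ -6
  C2: -y1 - 2y2 - 2y3 ≤ -2
  y1, y2, y3, y4 ≥ 0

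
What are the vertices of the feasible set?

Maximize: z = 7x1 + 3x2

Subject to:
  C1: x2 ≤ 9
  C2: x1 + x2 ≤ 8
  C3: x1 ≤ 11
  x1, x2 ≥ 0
Each vertex is the intersection of two constraint boundaries that also satisfies all remaining constraints:
  x1 = 0 and x2 = 0 → (0, 0)
  x1 + x2 = 8 and x2 = 0 → (8, 0)
  x1 + x2 = 8 and x1 = 0 → (0, 8)

Vertices: (0, 0), (8, 0), (0, 8)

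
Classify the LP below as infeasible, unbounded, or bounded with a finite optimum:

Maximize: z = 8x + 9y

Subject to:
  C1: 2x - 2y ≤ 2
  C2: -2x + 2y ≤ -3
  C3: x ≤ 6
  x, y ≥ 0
C1 requires 2x - 2y ≤ 2, while C2 (-2x + 2y ≤ -3) is equivalent to 2x - 2y ≥ 3. Together they would need 3 ≤ 2x - 2y ≤ 2, which is impossible since 3 > 2. No point satisfies all constraints.

Infeasible — the constraint set is empty.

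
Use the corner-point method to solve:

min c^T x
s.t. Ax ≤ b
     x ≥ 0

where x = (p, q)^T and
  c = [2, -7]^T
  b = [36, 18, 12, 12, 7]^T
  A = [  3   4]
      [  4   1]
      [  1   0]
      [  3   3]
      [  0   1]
p = 0, q = 4, z = -28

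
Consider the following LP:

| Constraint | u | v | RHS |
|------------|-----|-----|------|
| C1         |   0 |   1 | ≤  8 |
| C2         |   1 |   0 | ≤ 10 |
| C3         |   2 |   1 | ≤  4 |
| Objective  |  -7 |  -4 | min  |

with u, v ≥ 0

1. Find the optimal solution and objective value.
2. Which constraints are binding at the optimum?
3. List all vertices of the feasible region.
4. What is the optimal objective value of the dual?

1. u = 0, v = 4, z = -16
2. C3, u ≥ 0
3. (0, 0), (2, 0), (0, 4)
4. -16 (by strong duality, equal to the primal optimum)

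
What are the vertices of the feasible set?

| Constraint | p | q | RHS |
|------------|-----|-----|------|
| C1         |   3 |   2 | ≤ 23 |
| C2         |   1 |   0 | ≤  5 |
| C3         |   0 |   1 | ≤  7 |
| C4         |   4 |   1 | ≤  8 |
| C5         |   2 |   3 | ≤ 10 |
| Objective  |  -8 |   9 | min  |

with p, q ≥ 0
Each vertex is the intersection of two constraint boundaries that also satisfies all remaining constraints:
  p = 0 and q = 0 → (0, 0)
  4p + q = 8 and q = 0 → (2, 0)
  4p + q = 8 and 2p + 3q = 10 → (1.4, 2.4)
  2p + 3q = 10 and p = 0 → (0, 3.333)

Vertices: (0, 0), (2, 0), (1.4, 2.4), (0, 3.333)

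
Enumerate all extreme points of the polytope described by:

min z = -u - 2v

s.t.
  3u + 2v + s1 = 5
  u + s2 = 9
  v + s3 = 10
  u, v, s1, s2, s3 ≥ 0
Each vertex is the intersection of two constraint boundaries that also satisfies all remaining constraints:
  u = 0 and v = 0 → (0, 0)
  3u + 2v = 5 and v = 0 → (1.667, 0)
  3u + 2v = 5 and u = 0 → (0, 2.5)

Vertices: (0, 0), (1.667, 0), (0, 2.5)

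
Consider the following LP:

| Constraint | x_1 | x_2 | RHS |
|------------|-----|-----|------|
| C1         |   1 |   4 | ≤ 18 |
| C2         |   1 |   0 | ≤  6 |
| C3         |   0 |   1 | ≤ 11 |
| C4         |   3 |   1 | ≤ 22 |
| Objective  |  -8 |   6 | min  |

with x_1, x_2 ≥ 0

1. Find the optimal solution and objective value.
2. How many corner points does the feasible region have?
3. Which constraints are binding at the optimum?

1. x_1 = 6, x_2 = 0, z = -48
2. 4
3. C2, x_2 ≥ 0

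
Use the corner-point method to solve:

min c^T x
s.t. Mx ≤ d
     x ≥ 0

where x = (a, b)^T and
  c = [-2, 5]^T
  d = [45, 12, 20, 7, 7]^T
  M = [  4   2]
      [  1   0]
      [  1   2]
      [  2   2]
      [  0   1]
Each vertex is the intersection of two constraint boundaries that also satisfies all remaining constraints:
  a = 0 and b = 0 → (0, 0)
  2a + 2b = 7 and b = 0 → (3.5, 0)
  2a + 2b = 7 and a = 0 → (0, 3.5)

Evaluating z = -2a + 5b at each vertex:
  (0, 0): z = 0
  (3.5, 0): z = -7
  (0, 3.5): z = 17.5

The minimum is at (3.5, 0) with z = -7.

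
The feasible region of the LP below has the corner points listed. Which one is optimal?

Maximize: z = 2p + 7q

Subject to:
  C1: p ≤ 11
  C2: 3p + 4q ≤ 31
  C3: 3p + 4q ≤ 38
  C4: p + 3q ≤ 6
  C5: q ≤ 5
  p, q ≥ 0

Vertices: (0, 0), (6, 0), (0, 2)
(0, 2) with z = 14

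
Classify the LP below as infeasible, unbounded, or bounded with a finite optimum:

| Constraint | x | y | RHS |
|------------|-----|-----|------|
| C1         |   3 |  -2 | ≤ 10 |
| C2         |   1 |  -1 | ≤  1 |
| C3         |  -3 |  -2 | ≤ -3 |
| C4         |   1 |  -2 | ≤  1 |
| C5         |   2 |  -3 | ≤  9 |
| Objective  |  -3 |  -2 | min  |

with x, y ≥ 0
Feasible point: (1, 0) satisfies every constraint, so the LP is feasible.
Direction d = (0, 1): for each constraint row a, a·d ≤ 0 —
  (3)(0) + (-2)(1) = -2 ≤ 0
  (1)(0) + (-1)(1) = -1 ≤ 0
  (-3)(0) + (-2)(1) = -2 ≤ 0
  (1)(0) + (-2)(1) = -2 ≤ 0
  (2)(0) + (-3)(1) = -3 ≤ 0
and d ≥ 0, so (1, 0) + t·d stays feasible for every t ≥ 0. Along this ray z = -3x - 2y changes by -2 per unit t, so z → −∞.

Unbounded — the objective can decrease without bound over the feasible region.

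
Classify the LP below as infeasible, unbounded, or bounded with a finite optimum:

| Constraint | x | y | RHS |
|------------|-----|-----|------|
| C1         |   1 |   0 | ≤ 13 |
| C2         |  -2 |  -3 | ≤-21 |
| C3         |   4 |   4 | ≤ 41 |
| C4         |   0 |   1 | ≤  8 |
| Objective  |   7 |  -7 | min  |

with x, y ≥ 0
The point (0, 8) satisfies every constraint, so the LP is feasible; the constraints give x ≤ 13 and y ≤ 8, which with x, y ≥ 0 keep the feasible region inside a bounded box. A feasible, bounded LP attains a finite optimum at a vertex.

Feasible with finite optimum z* = -56 at (0, 8).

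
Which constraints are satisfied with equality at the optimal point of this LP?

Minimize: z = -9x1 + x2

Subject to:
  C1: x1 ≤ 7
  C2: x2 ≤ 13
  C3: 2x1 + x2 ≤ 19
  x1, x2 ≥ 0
Optimal: x1 = 7, x2 = 0
Slack at optimum:
  C1: slack = 0 (binding)
  C2: slack = 13
  C3: slack = 5
  x1 ≥ 0: x1 = 7
  x2 ≥ 0: x2 = 0 (binding)
Binding constraints: C1, x2 ≥ 0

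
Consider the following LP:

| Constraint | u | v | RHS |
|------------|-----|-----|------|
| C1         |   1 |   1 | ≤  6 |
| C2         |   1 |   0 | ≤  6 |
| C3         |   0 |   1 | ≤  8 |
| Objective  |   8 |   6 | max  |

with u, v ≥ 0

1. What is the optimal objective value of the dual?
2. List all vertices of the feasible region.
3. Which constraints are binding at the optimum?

1. 48 (by strong duality, equal to the primal optimum)
2. (0, 0), (6, 0), (0, 6)
3. C1, C2, v ≥ 0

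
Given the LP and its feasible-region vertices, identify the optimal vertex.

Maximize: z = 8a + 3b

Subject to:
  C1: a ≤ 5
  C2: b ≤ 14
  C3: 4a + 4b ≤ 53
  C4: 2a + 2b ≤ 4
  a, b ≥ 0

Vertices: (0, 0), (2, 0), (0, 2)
(2, 0) with z = 16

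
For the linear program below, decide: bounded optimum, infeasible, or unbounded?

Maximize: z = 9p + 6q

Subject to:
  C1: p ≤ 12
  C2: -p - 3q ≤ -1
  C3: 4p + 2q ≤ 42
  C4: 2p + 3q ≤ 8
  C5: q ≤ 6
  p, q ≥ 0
The point (4, 0) satisfies every constraint, so the LP is feasible; the constraints give p ≤ 12 and q ≤ 6, which with p, q ≥ 0 keep the feasible region inside a bounded box. A feasible, bounded LP attains a finite optimum at a vertex.

Evaluating z = 9p + 6q at each vertex:
  (0, 0.3333): z = 2
  (1, 0): z = 9
  (4, 0): z = 36
  (0, 2.667): z = 16

Bounded optimum: z* = 36 at (4, 0).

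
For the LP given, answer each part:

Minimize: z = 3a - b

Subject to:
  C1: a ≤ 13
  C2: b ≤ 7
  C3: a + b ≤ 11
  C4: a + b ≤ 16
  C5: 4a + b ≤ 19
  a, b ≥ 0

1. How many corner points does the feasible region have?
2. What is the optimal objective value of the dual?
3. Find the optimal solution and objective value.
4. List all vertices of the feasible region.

1. 4
2. -7 (by strong duality, equal to the primal optimum)
3. a = 0, b = 7, z = -7
4. (0, 0), (4.75, 0), (3, 7), (0, 7)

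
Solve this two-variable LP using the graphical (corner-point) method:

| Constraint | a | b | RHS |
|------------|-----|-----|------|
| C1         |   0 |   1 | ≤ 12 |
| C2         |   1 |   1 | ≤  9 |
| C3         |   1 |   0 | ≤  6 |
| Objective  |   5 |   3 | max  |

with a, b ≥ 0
a = 6, b = 3, z = 39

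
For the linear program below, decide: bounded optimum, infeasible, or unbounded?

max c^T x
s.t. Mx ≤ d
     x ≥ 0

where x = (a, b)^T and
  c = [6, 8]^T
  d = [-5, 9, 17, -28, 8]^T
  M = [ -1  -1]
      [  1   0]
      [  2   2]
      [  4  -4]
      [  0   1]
The point (0.5, 8) satisfies every constraint, so the LP is feasible; the constraints give a ≤ 9 and b ≤ 8, which with a, b ≥ 0 keep the feasible region inside a bounded box. A feasible, bounded LP attains a finite optimum at a vertex.

Feasible with finite optimum z* = 67 at (0.5, 8).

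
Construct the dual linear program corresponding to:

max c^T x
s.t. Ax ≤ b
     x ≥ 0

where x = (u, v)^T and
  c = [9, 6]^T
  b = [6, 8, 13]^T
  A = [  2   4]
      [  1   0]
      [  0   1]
Minimize: z = 6y1 + 8y2 + 13y3

Subject to:
  C1: -2y1 - y2 ≤ -9
  C2: -4y1 - y3 ≤ -6
  y1, y2, y3 ≥ 0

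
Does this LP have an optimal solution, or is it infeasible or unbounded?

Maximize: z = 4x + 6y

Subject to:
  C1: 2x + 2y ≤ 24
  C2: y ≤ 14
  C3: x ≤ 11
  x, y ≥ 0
The point (0, 12) satisfies every constraint, so the LP is feasible; the constraints give x ≤ 11 and y ≤ 14, which with x, y ≥ 0 keep the feasible region inside a bounded box. A feasible, bounded LP attains a finite optimum at a vertex.

Bounded optimum: z* = 72 at (0, 12).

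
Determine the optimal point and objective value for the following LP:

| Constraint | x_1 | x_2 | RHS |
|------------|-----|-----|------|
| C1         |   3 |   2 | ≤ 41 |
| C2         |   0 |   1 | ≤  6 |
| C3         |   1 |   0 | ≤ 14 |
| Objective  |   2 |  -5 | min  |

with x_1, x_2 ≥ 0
Each vertex is the intersection of two constraint boundaries that also satisfies all remaining constraints:
  x_1 = 0 and x_2 = 0 → (0, 0)
  3x_1 + 2x_2 = 41 and x_2 = 0 → (13.67, 0)
  3x_1 + 2x_2 = 41 and x_2 = 6 → (9.667, 6)
  x_2 = 6 and x_1 = 0 → (0, 6)

Evaluating z = 2x_1 - 5x_2 at each vertex:
  (0, 0): z = 0
  (13.67, 0): z = 27.33
  (9.667, 6): z = -10.67
  (0, 6): z = -30

The minimum is at (0, 6) with z = -30.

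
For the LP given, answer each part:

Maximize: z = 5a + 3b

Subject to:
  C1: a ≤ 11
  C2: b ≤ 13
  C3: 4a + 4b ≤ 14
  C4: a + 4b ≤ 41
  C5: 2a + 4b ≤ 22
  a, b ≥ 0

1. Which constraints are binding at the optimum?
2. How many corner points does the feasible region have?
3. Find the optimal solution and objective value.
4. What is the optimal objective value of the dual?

1. C3, b ≥ 0
2. 3
3. a = 3.5, b = 0, z = 17.5
4. 17.5 (by strong duality, equal to the primal optimum)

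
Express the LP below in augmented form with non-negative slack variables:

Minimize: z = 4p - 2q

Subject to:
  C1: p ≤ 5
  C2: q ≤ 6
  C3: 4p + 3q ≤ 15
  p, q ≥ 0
min z = 4p - 2q

s.t.
  p + s1 = 5
  q + s2 = 6
  4p + 3q + s3 = 15
  p, q, s1, s2, s3 ≥ 0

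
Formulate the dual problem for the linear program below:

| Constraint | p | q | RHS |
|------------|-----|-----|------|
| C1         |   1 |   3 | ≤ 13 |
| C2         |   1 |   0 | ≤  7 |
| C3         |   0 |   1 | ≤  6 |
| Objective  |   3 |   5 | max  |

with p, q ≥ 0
Minimize: z = 13y1 + 7y2 + 6y3

Subject to:
  C1: -y1 - y2 ≤ -3
  C2: -3y1 - y3 ≤ -5
  y1, y2, y3 ≥ 0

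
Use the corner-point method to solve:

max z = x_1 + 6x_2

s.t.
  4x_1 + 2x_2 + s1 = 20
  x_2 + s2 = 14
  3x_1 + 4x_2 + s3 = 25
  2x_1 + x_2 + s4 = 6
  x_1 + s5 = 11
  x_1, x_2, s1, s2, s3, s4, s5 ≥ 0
x_1 = 0, x_2 = 6, z = 36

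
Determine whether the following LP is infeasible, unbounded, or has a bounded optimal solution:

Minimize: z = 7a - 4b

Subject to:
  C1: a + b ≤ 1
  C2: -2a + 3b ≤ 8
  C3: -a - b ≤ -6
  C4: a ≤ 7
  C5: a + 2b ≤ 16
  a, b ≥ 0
C1 requires a + b ≤ 1, while C3 (-a - b ≤ -6) is equivalent to a + b ≥ 6. Together they would need 6 ≤ a + b ≤ 1, which is impossible since 6 > 1. No point satisfies all constraints.

Infeasible: no point satisfies all constraints simultaneously.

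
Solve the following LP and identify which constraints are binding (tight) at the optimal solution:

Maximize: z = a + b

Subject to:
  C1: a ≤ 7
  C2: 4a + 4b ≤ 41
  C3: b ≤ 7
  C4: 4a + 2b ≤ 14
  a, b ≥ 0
Optimal: a = 0, b = 7
Binding: C3, C4, a ≥ 0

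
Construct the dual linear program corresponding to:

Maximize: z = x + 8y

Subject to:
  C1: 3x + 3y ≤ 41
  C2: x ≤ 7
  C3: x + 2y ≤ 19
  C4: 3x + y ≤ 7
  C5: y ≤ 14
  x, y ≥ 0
Minimize: z = 41y1 + 7y2 + 19y3 + 7y4 + 14y5

Subject to:
  C1: -3y1 - y2 - y3 - 3y4 ≤ -1
  C2: -3y1 - 2y3 - y4 - y5 ≤ -8
  y1, y2, y3, y4, y5 ≥ 0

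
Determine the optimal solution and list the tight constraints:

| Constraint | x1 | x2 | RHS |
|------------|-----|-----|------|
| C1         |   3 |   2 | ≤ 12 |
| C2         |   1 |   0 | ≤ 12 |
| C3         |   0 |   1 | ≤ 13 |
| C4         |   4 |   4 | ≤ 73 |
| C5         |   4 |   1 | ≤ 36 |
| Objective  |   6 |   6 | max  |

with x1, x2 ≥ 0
Optimal: x1 = 0, x2 = 6
Slack at optimum:
  C1: slack = 0 (binding)
  C2: slack = 12
  C3: slack = 7
  C4: slack = 49
  C5: slack = 30
  x1 ≥ 0: x1 = 0 (binding)
  x2 ≥ 0: x2 = 6
Binding constraints: C1, x1 ≥ 0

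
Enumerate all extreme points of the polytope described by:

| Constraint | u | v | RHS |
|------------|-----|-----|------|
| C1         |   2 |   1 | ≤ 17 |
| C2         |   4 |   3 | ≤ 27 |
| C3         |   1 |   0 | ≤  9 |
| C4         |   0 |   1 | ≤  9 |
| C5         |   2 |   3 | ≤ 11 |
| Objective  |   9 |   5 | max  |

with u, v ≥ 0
Each vertex is the intersection of two constraint boundaries that also satisfies all remaining constraints:
  u = 0 and v = 0 → (0, 0)
  2u + 3v = 11 and v = 0 → (5.5, 0)
  2u + 3v = 11 and u = 0 → (0, 3.667)

Vertices: (0, 0), (5.5, 0), (0, 3.667)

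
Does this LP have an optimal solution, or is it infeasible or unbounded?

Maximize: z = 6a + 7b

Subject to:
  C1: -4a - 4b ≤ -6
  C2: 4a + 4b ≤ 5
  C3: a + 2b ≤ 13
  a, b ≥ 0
C2 requires 4a + 4b ≤ 5, while C1 (-4a - 4b ≤ -6) is equivalent to 4a + 4b ≥ 6. Together they would need 6 ≤ 4a + 4b ≤ 5, which is impossible since 6 > 5. No point satisfies all constraints.

The feasible region is empty; the LP is infeasible.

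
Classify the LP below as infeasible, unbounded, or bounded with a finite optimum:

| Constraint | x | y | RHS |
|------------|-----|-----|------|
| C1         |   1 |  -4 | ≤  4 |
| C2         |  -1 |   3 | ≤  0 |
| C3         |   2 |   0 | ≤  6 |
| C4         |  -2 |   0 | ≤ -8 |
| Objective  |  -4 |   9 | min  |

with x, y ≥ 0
C3 requires 2x ≤ 6, while C4 (-2x ≤ -8) is equivalent to 2x ≥ 8. Together they would need 8 ≤ 2x ≤ 6, which is impossible since 8 > 6. No point satisfies all constraints.

Infeasible: no point satisfies all constraints simultaneously.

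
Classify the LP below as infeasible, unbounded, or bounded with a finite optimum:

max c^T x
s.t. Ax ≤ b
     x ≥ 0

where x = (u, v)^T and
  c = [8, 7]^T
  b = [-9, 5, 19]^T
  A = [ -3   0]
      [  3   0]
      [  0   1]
One constraint requires 3u ≤ 5, while the constraint -3u ≤ -9 is equivalent to 3u ≥ 9. Together they would need 9 ≤ 3u ≤ 5, which is impossible since 9 > 5. No point satisfies all constraints.

Infeasible — the constraint set is empty.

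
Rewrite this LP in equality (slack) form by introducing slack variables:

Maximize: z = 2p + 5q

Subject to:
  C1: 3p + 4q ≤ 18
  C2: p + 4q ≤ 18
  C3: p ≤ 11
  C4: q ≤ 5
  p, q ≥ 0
max z = 2p + 5q

s.t.
  3p + 4q + s1 = 18
  p + 4q + s2 = 18
  p + s3 = 11
  q + s4 = 5
  p, q, s1, s2, s3, s4 ≥ 0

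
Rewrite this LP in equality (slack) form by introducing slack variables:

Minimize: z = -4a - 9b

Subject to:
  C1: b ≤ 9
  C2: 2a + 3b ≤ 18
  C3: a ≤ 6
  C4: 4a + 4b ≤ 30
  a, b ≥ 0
min z = -4a - 9b

s.t.
  b + s1 = 9
  2a + 3b + s2 = 18
  a + s3 = 6
  4a + 4b + s4 = 30
  a, b, s1, s2, s3, s4 ≥ 0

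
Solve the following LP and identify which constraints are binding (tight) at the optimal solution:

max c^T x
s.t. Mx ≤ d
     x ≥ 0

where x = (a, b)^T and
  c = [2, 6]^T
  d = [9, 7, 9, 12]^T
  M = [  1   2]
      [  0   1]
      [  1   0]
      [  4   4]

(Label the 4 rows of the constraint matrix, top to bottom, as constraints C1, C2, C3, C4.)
Optimal: a = 0, b = 3
Slack at optimum:
  C1: slack = 3
  C2: slack = 4
  C3: slack = 9
  C4: slack = 0 (binding)
  a ≥ 0: a = 0 (binding)
  b ≥ 0: b = 3
Binding constraints: C4, a ≥ 0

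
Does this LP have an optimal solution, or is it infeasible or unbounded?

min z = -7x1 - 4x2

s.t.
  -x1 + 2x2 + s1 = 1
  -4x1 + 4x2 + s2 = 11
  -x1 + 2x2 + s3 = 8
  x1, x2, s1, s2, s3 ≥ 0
Feasible point: (0, 0) satisfies every constraint, so the LP is feasible.
Direction d = (1, 0): for each constraint row a, a·d ≤ 0 —
  (-1)(1) + (2)(0) = -1 ≤ 0
  (-4)(1) + (4)(0) = -4 ≤ 0
  (-1)(1) + (2)(0) = -1 ≤ 0
and d ≥ 0, so (0, 0) + t·d stays feasible for every t ≥ 0. Along this ray z = -7x1 - 4x2 changes by -7 per unit t, so z → −∞.

Unbounded: there is a feasible ray along which z → −∞.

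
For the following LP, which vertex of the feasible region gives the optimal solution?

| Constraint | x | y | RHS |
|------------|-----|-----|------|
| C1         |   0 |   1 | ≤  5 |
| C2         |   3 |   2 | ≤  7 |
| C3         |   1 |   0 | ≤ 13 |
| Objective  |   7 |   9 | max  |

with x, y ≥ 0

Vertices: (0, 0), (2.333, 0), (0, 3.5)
(0, 3.5) with z = 31.5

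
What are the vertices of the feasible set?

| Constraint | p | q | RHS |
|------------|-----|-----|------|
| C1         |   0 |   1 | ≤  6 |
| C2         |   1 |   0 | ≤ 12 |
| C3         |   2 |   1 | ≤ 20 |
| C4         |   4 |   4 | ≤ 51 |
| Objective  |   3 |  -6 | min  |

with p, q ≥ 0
Each vertex is the intersection of two constraint boundaries that also satisfies all remaining constraints:
  p = 0 and q = 0 → (0, 0)
  2p + q = 20 and q = 0 → (10, 0)
  2p + q = 20 and 4p + 4q = 51 → (7.25, 5.5)
  q = 6 and 4p + 4q = 51 → (6.75, 6)
  q = 6 and p = 0 → (0, 6)

Vertices: (0, 0), (10, 0), (7.25, 5.5), (6.75, 6), (0, 6)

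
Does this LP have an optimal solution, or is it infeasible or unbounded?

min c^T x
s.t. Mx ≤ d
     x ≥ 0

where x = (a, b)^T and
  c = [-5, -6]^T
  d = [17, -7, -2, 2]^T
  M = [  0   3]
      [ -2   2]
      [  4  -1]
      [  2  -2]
One constraint requires 2a - 2b ≤ 2, while the constraint -2a + 2b ≤ -7 is equivalent to 2a - 2b ≥ 7. Together they would need 7 ≤ 2a - 2b ≤ 2, which is impossible since 7 > 2. No point satisfies all constraints.

The feasible region is empty; the LP is infeasible.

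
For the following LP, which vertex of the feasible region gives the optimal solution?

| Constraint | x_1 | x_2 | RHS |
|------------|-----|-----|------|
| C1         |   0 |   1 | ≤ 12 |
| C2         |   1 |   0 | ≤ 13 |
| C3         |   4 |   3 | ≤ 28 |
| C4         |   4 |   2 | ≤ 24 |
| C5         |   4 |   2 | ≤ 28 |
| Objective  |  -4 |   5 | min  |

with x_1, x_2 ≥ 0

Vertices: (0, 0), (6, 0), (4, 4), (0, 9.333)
Evaluating z = -4x_1 + 5x_2 at each vertex:
  (0, 0): z = 0
  (6, 0): z = -24
  (4, 4): z = 4
  (0, 9.333): z = 46.67

The smallest value is z = -24, attained at (6, 0).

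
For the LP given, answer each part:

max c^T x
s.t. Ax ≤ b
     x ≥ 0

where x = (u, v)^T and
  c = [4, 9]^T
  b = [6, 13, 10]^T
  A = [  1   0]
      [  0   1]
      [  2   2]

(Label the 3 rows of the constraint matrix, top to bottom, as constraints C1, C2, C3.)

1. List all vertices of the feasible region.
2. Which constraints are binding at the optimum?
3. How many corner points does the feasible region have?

1. (0, 0), (5, 0), (0, 5)
2. C3, u ≥ 0
3. 3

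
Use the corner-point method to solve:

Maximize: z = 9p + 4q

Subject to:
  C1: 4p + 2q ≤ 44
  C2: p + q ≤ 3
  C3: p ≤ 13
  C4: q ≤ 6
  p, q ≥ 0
p = 3, q = 0, z = 27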